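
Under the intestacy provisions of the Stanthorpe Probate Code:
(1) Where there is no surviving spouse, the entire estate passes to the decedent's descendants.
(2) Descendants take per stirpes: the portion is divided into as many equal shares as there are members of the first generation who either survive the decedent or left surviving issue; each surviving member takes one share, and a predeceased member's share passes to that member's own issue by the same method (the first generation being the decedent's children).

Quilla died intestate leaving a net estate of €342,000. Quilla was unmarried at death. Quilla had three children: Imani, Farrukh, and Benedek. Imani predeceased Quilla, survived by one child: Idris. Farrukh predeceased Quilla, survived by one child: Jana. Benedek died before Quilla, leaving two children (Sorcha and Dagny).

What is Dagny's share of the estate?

Dagny receives €57,000.

The entire €342,000 passes to the descendants.
That amount (€342,000) is divided into 3 shares of €114,000: Imani's €114,000 share passes to Imani's issue; Farrukh's €114,000 share passes to Farrukh's issue; Benedek's €114,000 share passes to Benedek's issue.
Imani's share (€114,000) passes entirely to Idris.
Farrukh's share (€114,000) passes entirely to Jana.
Benedek's share (€114,000) is divided into 2 shares of €57,000: Sorcha and Dagny each take €57,000.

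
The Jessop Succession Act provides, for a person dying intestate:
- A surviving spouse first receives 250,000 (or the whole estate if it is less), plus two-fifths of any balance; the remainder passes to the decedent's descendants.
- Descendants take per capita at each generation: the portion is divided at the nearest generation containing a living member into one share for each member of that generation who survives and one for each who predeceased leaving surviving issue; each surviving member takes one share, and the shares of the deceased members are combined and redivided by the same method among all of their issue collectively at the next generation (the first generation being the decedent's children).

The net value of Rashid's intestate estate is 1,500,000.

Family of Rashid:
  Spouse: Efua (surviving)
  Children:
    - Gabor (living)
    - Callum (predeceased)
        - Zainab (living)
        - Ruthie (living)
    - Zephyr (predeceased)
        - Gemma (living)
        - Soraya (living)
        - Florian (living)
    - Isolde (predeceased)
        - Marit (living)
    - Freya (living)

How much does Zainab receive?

Efua first takes 250,000, leaving a balance of 1,250,000. Efua then takes two-fifths of the balance (500,000), for a total of 750,000. The remaining 750,000 passes to the descendants.
The descendants' portion (750,000) is divided at the children's generation into 5 shares of 150,000. Gabor and Freya each take 150,000. The 3 shares of the deceased (Callum, Zephyr, and Isolde) are combined into a pool of 450,000.
That pool (450,000) is divided at the grandchildren's generation equally among Zainab, Ruthie, Gemma, Soraya, Florian, and Marit: 75,000 each.

Zainab receives 75,000.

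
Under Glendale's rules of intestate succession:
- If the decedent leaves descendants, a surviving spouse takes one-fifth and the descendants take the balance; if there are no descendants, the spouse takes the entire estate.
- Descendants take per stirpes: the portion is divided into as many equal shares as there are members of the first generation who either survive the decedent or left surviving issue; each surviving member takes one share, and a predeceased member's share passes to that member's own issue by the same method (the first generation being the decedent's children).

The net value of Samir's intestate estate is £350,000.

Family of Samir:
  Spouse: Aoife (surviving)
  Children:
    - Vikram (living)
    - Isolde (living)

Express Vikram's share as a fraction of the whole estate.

Aoife takes one-fifth of £350,000 = £70,000. The remaining £280,000 passes to the descendants.
The descendants' portion (£280,000) is divided into 2 shares of £140,000: Vikram and Isolde each take £140,000.

Vikram receives 2/5 of the estate.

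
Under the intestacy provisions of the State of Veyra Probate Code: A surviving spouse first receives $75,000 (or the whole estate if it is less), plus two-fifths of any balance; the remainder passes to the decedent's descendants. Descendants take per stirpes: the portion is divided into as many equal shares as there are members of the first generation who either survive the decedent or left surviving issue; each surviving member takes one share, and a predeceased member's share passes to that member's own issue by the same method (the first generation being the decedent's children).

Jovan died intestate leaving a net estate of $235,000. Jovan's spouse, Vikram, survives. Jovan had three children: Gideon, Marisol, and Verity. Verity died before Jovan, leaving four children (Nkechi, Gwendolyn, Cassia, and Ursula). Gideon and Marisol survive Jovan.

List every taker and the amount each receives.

Vikram: $139,000; Gideon: $32,000; Marisol: $32,000; Nkechi: $8,000; Gwendolyn: $8,000; Cassia: $8,000; Ursula: $8,000

Vikram first takes $75,000, leaving a balance of $160,000. Vikram then takes two-fifths of the balance ($64,000), for a total of $139,000. The remaining $96,000 passes to the descendants.
The descendants' portion ($96,000) is divided into 3 shares of $32,000: Gideon and Marisol each take $32,000; Verity's $32,000 share passes to Verity's issue.
Verity's share ($32,000) is divided into 4 shares of $8,000: Nkechi, Gwendolyn, Cassia, and Ursula each take $8,000.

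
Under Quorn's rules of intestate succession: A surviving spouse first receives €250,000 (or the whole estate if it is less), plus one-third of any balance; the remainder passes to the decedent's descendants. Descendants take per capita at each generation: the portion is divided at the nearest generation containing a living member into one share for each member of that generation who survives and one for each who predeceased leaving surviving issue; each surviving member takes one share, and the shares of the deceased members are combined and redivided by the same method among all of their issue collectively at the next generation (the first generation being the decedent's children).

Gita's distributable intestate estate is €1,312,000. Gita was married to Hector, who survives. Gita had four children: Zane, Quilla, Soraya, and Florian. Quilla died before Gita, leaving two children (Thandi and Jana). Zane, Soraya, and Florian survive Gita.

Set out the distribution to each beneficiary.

Hector: €604,000; Zane: €177,000; Thandi: €88,500; Jana: €88,500; Soraya: €177,000; Florian: €177,000

Hector first takes €250,000, leaving a balance of €1,062,000. Hector then takes one-third of the balance (€354,000), for a total of €604,000. The remaining €708,000 passes to the descendants.
The descendants' portion (€708,000) is divided at the children's generation into 4 shares of €177,000. Zane, Soraya, and Florian each take €177,000. The remaining share for the deceased Quilla (€177,000) is carried to the next generation.
That pool (€177,000) is divided at the grandchildren's generation equally among Thandi and Jana: €88,500 each.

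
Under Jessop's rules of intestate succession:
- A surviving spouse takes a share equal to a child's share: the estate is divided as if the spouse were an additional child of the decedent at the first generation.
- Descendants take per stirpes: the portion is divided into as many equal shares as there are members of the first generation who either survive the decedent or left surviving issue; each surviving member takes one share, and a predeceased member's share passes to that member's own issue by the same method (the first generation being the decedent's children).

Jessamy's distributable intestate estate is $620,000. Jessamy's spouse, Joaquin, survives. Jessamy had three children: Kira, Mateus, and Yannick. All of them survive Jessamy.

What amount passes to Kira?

The spouse counts as an additional share at the children's level, so there are 4 primary shares of $155,000. Joaquin takes one such share ($155,000).
The children's combined portion ($465,000) is divided into 3 shares of $155,000: Kira, Mateus, and Yannick each take $155,000.

Kira receives $155,000.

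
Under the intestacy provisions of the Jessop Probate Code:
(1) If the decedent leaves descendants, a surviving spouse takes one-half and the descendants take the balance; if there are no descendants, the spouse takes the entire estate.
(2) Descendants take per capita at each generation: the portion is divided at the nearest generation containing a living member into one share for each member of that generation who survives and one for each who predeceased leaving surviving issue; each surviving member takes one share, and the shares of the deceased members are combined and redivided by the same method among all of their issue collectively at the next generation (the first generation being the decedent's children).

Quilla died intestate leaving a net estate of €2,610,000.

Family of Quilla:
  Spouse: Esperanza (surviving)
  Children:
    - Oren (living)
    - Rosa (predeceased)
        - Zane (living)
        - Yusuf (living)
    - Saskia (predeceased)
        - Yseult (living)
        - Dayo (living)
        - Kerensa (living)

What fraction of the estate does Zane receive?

Zane receives 1/15 of the estate.

Esperanza takes one-half of €2,610,000 = €1,305,000. The remaining €1,305,000 passes to the descendants.
The descendants' portion (€1,305,000) is divided at the children's generation into 3 shares of €435,000. Oren takes €435,000. The 2 shares of the deceased (Rosa and Saskia) are combined into a pool of €870,000.
That pool (€870,000) is divided at the grandchildren's generation equally among Zane, Yusuf, Yseult, Dayo, and Kerensa: €174,000 each.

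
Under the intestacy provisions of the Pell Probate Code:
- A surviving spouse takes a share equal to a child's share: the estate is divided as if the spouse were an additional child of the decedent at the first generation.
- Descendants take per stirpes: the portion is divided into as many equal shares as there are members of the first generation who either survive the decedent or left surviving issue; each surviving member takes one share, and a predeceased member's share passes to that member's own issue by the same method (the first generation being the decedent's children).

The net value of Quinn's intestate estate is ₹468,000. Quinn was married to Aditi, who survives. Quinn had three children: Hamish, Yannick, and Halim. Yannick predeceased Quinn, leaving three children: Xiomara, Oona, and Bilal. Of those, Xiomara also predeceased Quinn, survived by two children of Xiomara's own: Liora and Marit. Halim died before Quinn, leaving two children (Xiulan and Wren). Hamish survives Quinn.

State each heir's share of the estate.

The spouse counts as an additional share at the children's level, so there are 4 primary shares of ₹117,000. Aditi takes one such share (₹117,000).
The children's combined portion (₹351,000) is divided into 3 shares of ₹117,000: Hamish takes ₹117,000; Yannick's ₹117,000 share passes to Yannick's issue; Halim's ₹117,000 share passes to Halim's issue.
Yannick's share (₹117,000) is divided into 3 shares of ₹39,000: Oona and Bilal each take ₹39,000; Xiomara's ₹39,000 share passes to Xiomara's issue.
Xiomara's share (₹39,000) is divided into 2 shares of ₹19,500: Liora and Marit each take ₹19,500.
Halim's share (₹117,000) is divided into 2 shares of ₹58,500: Xiulan and Wren each take ₹58,500.

Aditi: ₹117,000; Hamish: ₹117,000; Liora: ₹19,500; Marit: ₹19,500; Oona: ₹39,000; Bilal: ₹39,000; Xiulan: ₹58,500; Wren: ₹58,500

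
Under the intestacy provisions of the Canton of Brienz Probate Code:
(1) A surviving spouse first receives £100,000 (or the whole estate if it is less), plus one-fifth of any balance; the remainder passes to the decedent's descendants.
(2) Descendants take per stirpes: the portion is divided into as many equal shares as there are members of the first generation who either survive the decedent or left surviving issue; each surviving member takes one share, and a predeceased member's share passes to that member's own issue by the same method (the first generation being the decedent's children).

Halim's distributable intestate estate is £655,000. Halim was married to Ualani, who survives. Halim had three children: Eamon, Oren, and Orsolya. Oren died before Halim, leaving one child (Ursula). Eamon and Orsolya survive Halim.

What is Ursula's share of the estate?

Ursula receives £148,000.

Ualani first takes £100,000, leaving a balance of £555,000. Ualani then takes one-fifth of the balance (£111,000), for a total of £211,000. The remaining £444,000 passes to the descendants.
The descendants' portion (£444,000) is divided into 3 shares of £148,000: Eamon and Orsolya each take £148,000; Oren's £148,000 share passes to Oren's issue.
Oren's share (£148,000) passes entirely to Ursula.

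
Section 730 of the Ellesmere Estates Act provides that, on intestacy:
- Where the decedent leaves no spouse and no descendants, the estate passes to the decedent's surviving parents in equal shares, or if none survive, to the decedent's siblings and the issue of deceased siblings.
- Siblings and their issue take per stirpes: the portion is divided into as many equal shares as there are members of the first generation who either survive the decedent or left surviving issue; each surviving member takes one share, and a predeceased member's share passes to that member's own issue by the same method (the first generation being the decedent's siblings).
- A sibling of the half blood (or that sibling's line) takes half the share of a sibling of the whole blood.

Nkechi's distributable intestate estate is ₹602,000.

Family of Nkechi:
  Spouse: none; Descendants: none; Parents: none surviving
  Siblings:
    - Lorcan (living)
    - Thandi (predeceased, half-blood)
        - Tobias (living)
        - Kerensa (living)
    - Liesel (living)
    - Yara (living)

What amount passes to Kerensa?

The entire ₹602,000 passes to the siblings and their issue.
Counting each half-blood sibling's line as half a unit, there are 7/2 units in ₹602,000, so one unit is ₹172,000. Whole-blood lines (Lorcan, Liesel, and Yara) take ₹172,000 each; half-blood lines (Thandi) take ₹86,000 each.
Thandi's share (₹86,000) is divided into 2 shares of ₹43,000: Tobias and Kerensa each take ₹43,000.

Kerensa receives ₹43,000.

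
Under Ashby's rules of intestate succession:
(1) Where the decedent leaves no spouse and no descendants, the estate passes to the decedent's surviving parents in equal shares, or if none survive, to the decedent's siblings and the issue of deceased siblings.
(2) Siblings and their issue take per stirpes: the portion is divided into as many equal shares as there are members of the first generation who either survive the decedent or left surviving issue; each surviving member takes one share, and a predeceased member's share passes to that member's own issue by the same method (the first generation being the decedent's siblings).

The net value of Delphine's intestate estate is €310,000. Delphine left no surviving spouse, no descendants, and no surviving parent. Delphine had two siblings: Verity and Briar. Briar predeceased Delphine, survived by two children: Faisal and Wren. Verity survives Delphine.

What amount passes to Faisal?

Faisal receives €77,500.

The entire €310,000 passes to the siblings and their issue.
That amount (€310,000) is divided into 2 shares of €155,000: Verity takes €155,000; Briar's €155,000 share passes to Briar's issue.
Briar's share (€155,000) is divided into 2 shares of €77,500: Faisal and Wren each take €77,500.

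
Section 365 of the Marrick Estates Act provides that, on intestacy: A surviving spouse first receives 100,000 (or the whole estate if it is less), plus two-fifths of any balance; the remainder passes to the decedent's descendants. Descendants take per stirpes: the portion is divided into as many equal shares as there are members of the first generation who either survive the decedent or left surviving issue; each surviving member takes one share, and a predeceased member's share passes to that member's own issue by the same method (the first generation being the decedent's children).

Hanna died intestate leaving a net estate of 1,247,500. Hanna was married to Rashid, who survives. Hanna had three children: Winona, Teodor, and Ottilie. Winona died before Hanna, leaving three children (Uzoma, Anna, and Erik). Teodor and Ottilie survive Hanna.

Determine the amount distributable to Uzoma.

Rashid first takes 100,000, leaving a balance of 1,147,500. Rashid then takes two-fifths of the balance (459,000), for a total of 559,000. The remaining 688,500 passes to the descendants.
The descendants' portion (688,500) is divided into 3 shares of 229,500: Teodor and Ottilie each take 229,500; Winona's 229,500 share passes to Winona's issue.
Winona's share (229,500) is divided into 3 shares of 76,500: Uzoma, Anna, and Erik each take 76,500.

Uzoma receives 76,500.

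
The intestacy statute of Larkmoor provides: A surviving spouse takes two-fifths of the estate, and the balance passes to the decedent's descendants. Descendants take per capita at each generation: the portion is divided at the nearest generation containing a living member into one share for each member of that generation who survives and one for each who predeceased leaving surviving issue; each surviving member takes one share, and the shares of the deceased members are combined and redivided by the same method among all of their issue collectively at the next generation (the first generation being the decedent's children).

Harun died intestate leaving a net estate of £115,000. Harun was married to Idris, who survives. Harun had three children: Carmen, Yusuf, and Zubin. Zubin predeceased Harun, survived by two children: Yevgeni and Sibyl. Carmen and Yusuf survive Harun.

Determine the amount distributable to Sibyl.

Sibyl receives £11,500.

Idris takes two-fifths of £115,000 = £46,000. The remaining £69,000 passes to the descendants.
The descendants' portion (£69,000) is divided at the children's generation into 3 shares of £23,000. Carmen and Yusuf each take £23,000. The remaining share for the deceased Zubin (£23,000) is carried to the next generation.
That pool (£23,000) is divided at the grandchildren's generation equally among Yevgeni and Sibyl: £11,500 each.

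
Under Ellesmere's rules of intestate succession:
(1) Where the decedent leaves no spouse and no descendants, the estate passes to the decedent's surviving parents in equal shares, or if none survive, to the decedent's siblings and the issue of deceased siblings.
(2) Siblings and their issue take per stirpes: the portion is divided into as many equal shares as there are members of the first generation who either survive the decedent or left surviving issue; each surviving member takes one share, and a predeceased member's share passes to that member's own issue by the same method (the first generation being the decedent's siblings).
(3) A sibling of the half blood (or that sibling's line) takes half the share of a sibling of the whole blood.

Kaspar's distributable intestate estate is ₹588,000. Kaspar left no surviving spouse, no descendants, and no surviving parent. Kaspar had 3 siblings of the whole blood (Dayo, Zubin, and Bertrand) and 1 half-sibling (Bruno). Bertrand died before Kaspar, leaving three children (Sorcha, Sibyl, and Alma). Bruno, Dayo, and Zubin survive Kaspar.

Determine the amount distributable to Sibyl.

The entire ₹588,000 passes to the siblings and their issue.
Counting each half-blood sibling's line as half a unit, there are 7/2 units in ₹588,000, so one unit is ₹168,000. Whole-blood lines (Dayo, Zubin, and Bertrand) take ₹168,000 each; half-blood lines (Bruno) take ₹84,000 each.
Bertrand's share (₹168,000) is divided into 3 shares of ₹56,000: Sorcha, Sibyl, and Alma each take ₹56,000.

Sibyl receives ₹56,000.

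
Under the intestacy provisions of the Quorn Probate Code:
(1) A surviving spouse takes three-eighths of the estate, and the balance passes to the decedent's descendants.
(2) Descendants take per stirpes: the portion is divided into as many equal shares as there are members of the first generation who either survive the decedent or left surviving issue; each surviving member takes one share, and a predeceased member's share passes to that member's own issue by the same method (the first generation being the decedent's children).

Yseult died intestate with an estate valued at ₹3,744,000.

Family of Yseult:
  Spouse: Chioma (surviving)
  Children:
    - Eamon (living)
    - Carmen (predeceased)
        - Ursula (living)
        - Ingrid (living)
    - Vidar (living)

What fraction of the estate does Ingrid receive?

Chioma takes three-eighths of ₹3,744,000 = ₹1,404,000. The remaining ₹2,340,000 passes to the descendants.
The descendants' portion (₹2,340,000) is divided into 3 shares of ₹780,000: Eamon and Vidar each take ₹780,000; Carmen's ₹780,000 share passes to Carmen's issue.
Carmen's share (₹780,000) is divided into 2 shares of ₹390,000: Ursula and Ingrid each take ₹390,000.

Ingrid receives 5/48 of the estate.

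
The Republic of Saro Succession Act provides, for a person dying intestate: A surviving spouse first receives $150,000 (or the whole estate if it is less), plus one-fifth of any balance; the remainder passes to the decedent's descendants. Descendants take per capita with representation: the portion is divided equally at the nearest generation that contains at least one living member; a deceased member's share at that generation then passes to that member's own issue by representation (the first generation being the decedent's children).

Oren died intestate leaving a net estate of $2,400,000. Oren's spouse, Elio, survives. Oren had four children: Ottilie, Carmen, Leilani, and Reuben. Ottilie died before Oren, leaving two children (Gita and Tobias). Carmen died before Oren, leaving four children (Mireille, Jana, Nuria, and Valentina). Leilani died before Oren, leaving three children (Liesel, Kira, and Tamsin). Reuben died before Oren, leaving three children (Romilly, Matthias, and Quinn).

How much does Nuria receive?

Nuria receives $150,000.

Elio first takes $150,000, leaving a balance of $2,250,000. Elio then takes one-fifth of the balance ($450,000), for a total of $600,000. The remaining $1,800,000 passes to the descendants.
No child survives, so the initial division is made at the grandchildren's generation.
The descendants' portion ($1,800,000) is divided into 12 shares of $150,000: Gita, Tobias, Mireille, Jana, Nuria, Valentina, Liesel, Kira, Tamsin, Romilly, Matthias, and Quinn each take $150,000.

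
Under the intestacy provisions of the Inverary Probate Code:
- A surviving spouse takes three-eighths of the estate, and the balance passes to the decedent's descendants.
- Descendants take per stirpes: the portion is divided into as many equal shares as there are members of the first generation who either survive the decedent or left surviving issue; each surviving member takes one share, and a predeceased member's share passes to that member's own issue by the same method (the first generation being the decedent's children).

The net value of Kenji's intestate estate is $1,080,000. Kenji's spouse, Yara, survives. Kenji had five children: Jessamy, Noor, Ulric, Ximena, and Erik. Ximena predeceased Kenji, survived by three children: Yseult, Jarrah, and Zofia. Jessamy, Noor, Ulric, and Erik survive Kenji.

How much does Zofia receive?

Yara takes three-eighths of $1,080,000 = $405,000. The remaining $675,000 passes to the descendants.
The descendants' portion ($675,000) is divided into 5 shares of $135,000: Jessamy, Noor, Ulric, and Erik each take $135,000; Ximena's $135,000 share passes to Ximena's issue.
Ximena's share ($135,000) is divided into 3 shares of $45,000: Yseult, Jarrah, and Zofia each take $45,000.

Zofia receives $45,000.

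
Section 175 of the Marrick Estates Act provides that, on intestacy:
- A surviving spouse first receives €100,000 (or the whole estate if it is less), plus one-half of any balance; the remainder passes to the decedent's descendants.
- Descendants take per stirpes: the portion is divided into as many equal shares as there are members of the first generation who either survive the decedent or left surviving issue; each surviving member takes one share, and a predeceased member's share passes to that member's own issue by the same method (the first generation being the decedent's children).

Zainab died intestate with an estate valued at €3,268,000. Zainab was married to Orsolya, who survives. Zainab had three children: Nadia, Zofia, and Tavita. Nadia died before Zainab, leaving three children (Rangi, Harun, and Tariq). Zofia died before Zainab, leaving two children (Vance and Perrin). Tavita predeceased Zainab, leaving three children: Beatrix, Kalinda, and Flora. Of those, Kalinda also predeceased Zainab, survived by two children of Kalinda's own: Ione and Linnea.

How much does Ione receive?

Orsolya first takes €100,000, leaving a balance of €3,168,000. Orsolya then takes one-half of the balance (€1,584,000), for a total of €1,684,000. The remaining €1,584,000 passes to the descendants.
The descendants' portion (€1,584,000) is divided into 3 shares of €528,000: Nadia's €528,000 share passes to Nadia's issue; Zofia's €528,000 share passes to Zofia's issue; Tavita's €528,000 share passes to Tavita's issue.
Nadia's share (€528,000) is divided into 3 shares of €176,000: Rangi, Harun, and Tariq each take €176,000.
Zofia's share (€528,000) is divided into 2 shares of €264,000: Vance and Perrin each take €264,000.
Tavita's share (€528,000) is divided into 3 shares of €176,000: Beatrix and Flora each take €176,000; Kalinda's €176,000 share passes to Kalinda's issue.
Kalinda's share (€176,000) is divided into 2 shares of €88,000: Ione and Linnea each take €88,000.

Ione receives €88,000.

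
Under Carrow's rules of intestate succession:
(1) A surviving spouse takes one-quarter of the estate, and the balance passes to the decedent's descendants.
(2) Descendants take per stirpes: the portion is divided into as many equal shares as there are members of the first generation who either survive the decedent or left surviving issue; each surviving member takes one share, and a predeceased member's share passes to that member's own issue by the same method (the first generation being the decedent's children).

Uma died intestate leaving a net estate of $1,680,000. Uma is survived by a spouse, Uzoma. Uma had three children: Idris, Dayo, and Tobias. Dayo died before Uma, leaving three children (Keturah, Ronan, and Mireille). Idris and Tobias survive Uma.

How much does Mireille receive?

Uzoma takes one-quarter of $1,680,000 = $420,000. The remaining $1,260,000 passes to the descendants.
The descendants' portion ($1,260,000) is divided into 3 shares of $420,000: Idris and Tobias each take $420,000; Dayo's $420,000 share passes to Dayo's issue.
Dayo's share ($420,000) is divided into 3 shares of $140,000: Keturah, Ronan, and Mireille each take $140,000.

Mireille receives $140,000.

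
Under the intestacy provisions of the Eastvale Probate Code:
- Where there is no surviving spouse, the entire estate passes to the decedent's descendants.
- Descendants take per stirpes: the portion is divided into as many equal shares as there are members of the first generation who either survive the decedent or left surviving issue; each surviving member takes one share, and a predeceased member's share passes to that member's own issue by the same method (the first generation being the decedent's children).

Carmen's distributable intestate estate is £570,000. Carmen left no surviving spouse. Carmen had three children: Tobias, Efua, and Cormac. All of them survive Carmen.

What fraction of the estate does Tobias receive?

The entire £570,000 passes to the descendants.
That amount (£570,000) is divided into 3 shares of £190,000: Tobias, Efua, and Cormac each take £190,000.

Tobias receives 1/3 of the estate.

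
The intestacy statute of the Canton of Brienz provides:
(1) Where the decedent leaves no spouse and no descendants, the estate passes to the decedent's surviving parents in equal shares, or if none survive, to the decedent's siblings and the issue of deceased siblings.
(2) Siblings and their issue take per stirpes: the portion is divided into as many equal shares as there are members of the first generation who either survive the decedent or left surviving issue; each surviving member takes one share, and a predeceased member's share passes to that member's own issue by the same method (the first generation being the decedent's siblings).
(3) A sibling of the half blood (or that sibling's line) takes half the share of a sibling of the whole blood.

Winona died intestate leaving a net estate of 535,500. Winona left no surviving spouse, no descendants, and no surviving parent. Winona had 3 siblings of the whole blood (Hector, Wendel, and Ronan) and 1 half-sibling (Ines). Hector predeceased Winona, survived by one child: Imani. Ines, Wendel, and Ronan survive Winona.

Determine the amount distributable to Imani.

Imani receives 153,000.

The entire 535,500 passes to the siblings and their issue.
Counting each half-blood sibling's line as half a unit, there are 7/2 units in 535,500, so one unit is 153,000. Whole-blood lines (Hector, Wendel, and Ronan) take 153,000 each; half-blood lines (Ines) take 76,500 each.
Hector's share (153,000) passes entirely to Imani.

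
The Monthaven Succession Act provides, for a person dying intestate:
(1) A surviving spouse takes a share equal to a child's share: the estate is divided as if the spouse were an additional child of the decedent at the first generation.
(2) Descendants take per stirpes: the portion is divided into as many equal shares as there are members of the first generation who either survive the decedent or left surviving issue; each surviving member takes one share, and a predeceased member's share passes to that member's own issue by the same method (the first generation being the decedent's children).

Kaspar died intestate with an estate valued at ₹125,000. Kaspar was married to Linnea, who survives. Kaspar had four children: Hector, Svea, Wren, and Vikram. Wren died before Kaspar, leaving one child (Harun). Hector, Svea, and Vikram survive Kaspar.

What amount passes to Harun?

The spouse counts as an additional share at the children's level, so there are 5 primary shares of ₹25,000. Linnea takes one such share (₹25,000).
The children's combined portion (₹100,000) is divided into 4 shares of ₹25,000: Hector, Svea, and Vikram each take ₹25,000; Wren's ₹25,000 share passes to Wren's issue.
Wren's share (₹25,000) passes entirely to Harun.

Harun receives ₹25,000.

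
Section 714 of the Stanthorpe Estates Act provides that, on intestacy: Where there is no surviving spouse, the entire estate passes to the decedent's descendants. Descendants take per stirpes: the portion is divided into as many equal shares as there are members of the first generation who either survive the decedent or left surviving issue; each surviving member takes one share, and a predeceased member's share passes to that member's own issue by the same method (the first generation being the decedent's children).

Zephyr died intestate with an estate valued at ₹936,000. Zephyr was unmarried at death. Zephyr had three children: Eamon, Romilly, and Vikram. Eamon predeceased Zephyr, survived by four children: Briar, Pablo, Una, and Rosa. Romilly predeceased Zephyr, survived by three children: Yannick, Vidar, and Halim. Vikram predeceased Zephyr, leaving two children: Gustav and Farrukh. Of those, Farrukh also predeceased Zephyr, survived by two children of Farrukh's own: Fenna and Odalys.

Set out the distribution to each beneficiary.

The entire ₹936,000 passes to the descendants.
That amount (₹936,000) is divided into 3 shares of ₹312,000: Eamon's ₹312,000 share passes to Eamon's issue; Romilly's ₹312,000 share passes to Romilly's issue; Vikram's ₹312,000 share passes to Vikram's issue.
Eamon's share (₹312,000) is divided into 4 shares of ₹78,000: Briar, Pablo, Una, and Rosa each take ₹78,000.
Romilly's share (₹312,000) is divided into 3 shares of ₹104,000: Yannick, Vidar, and Halim each take ₹104,000.
Vikram's share (₹312,000) is divided into 2 shares of ₹156,000: Gustav takes ₹156,000; Farrukh's ₹156,000 share passes to Farrukh's issue.
Farrukh's share (₹156,000) is divided into 2 shares of ₹78,000: Fenna and Odalys each take ₹78,000.

Briar: ₹78,000; Pablo: ₹78,000; Una: ₹78,000; Rosa: ₹78,000; Yannick: ₹104,000; Vidar: ₹104,000; Halim: ₹104,000; Gustav: ₹156,000; Fenna: ₹78,000; Odalys: ₹78,000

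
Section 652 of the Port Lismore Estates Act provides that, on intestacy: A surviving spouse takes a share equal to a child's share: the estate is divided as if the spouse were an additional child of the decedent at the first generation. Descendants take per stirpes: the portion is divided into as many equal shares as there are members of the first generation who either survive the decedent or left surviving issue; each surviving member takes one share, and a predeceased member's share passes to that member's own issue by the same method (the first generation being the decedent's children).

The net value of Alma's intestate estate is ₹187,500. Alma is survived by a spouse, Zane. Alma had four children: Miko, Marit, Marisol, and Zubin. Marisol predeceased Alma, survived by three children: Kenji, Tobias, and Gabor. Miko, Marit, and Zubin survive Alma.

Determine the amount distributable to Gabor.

The spouse counts as an additional share at the children's level, so there are 5 primary shares of ₹37,500. Zane takes one such share (₹37,500).
The children's combined portion (₹150,000) is divided into 4 shares of ₹37,500: Miko, Marit, and Zubin each take ₹37,500; Marisol's ₹37,500 share passes to Marisol's issue.
Marisol's share (₹37,500) is divided into 3 shares of ₹12,500: Kenji, Tobias, and Gabor each take ₹12,500.

Gabor receives ₹12,500.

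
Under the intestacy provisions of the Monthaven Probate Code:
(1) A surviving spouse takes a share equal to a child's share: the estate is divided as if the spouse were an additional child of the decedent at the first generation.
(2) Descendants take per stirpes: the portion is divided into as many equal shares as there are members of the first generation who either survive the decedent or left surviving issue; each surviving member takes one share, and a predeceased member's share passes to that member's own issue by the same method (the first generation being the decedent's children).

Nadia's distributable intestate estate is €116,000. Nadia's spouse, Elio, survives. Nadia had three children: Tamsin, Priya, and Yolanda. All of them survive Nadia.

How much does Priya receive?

Priya receives €29,000.

The spouse counts as an additional share at the children's level, so there are 4 primary shares of €29,000. Elio takes one such share (€29,000).
The children's combined portion (€87,000) is divided into 3 shares of €29,000: Tamsin, Priya, and Yolanda each take €29,000.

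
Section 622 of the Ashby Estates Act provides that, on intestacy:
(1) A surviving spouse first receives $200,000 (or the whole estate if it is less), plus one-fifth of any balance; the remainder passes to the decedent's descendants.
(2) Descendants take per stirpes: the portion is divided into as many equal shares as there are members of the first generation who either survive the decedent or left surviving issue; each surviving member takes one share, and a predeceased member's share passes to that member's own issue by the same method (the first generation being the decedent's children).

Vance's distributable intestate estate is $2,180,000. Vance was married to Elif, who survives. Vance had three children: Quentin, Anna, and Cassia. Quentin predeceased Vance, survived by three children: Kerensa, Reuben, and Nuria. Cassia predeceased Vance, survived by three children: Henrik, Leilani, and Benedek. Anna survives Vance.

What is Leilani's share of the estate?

Leilani receives $176,000.

Elif first takes $200,000, leaving a balance of $1,980,000. Elif then takes one-fifth of the balance ($396,000), for a total of $596,000. The remaining $1,584,000 passes to the descendants.
The descendants' portion ($1,584,000) is divided into 3 shares of $528,000: Anna takes $528,000; Quentin's $528,000 share passes to Quentin's issue; Cassia's $528,000 share passes to Cassia's issue.
Quentin's share ($528,000) is divided into 3 shares of $176,000: Kerensa, Reuben, and Nuria each take $176,000.
Cassia's share ($528,000) is divided into 3 shares of $176,000: Henrik, Leilani, and Benedek each take $176,000.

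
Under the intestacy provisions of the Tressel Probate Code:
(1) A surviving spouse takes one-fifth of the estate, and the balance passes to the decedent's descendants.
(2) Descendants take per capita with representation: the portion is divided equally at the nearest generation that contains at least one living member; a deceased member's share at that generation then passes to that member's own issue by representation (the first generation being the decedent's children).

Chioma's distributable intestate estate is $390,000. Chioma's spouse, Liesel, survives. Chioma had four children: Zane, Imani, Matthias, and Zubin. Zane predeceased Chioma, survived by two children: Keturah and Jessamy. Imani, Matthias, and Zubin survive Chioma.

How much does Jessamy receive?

Jessamy receives $39,000.

Liesel takes one-fifth of $390,000 = $78,000. The remaining $312,000 passes to the descendants.
The descendants' portion ($312,000) is divided into 4 shares of $78,000: Imani, Matthias, and Zubin each take $78,000; Zane's $78,000 share passes to Zane's issue.
Zane's share ($78,000) is divided into 2 shares of $39,000: Keturah and Jessamy each take $39,000.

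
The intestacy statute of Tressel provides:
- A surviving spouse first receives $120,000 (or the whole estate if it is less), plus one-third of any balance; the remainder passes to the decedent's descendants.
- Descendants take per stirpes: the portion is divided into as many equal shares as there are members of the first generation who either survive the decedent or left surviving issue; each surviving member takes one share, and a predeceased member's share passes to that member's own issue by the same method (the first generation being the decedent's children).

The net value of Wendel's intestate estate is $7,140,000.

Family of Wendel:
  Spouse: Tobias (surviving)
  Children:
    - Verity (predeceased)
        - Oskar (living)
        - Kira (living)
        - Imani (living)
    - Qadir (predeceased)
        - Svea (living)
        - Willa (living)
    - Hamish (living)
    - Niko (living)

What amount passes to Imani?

Tobias first takes $120,000, leaving a balance of $7,020,000. Tobias then takes one-third of the balance ($2,340,000), for a total of $2,460,000. The remaining $4,680,000 passes to the descendants.
The descendants' portion ($4,680,000) is divided into 4 shares of $1,170,000: Hamish and Niko each take $1,170,000; Verity's $1,170,000 share passes to Verity's issue; Qadir's $1,170,000 share passes to Qadir's issue.
Verity's share ($1,170,000) is divided into 3 shares of $390,000: Oskar, Kira, and Imani each take $390,000.
Qadir's share ($1,170,000) is divided into 2 shares of $585,000: Svea and Willa each take $585,000.

Imani receives $390,000.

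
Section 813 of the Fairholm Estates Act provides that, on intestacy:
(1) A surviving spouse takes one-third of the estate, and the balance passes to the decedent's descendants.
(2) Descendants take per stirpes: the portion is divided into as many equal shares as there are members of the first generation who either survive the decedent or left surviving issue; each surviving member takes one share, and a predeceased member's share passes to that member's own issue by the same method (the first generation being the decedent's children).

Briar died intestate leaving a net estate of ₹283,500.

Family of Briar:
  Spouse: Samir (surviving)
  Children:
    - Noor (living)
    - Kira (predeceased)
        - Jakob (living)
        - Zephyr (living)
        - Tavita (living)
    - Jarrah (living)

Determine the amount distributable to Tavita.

Samir takes one-third of ₹283,500 = ₹94,500. The remaining ₹189,000 passes to the descendants.
The descendants' portion (₹189,000) is divided into 3 shares of ₹63,000: Noor and Jarrah each take ₹63,000; Kira's ₹63,000 share passes to Kira's issue.
Kira's share (₹63,000) is divided into 3 shares of ₹21,000: Jakob, Zephyr, and Tavita each take ₹21,000.

Tavita receives ₹21,000.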